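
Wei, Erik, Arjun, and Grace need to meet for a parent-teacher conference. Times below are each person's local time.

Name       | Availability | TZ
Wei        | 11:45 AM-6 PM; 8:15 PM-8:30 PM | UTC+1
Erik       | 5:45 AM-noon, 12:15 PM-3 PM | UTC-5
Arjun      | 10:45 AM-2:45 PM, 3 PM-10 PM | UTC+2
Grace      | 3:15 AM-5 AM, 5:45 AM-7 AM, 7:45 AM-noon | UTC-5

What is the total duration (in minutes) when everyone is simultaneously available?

Wei in UTC: 10:45-17:00, 19:15-19:30 (subtract 1h to convert from UTC+1).
Erik in UTC: 10:45-17:00, 17:15-20:00 (add 5h to convert from UTC-5).
Arjun in UTC: 08:45-12:45, 13:00-20:00 (subtract 2h to convert from UTC+2).
Grace in UTC: 08:15-10:00, 10:45-12:00, 12:45-17:00 (add 5h to convert from UTC-5).
Wei ∩ Erik: 10:45-17:00, 19:15-19:30.
Wei ∩ Erik ∩ Arjun: 10:45-12:45, 13:00-17:00, 19:15-19:30.
Wei ∩ Erik ∩ Arjun ∩ Grace: 10:45-12:00, 13:00-17:00.
Those are the intersection windows.
Summing the common windows: 75 + 240 = 315 minutes.

315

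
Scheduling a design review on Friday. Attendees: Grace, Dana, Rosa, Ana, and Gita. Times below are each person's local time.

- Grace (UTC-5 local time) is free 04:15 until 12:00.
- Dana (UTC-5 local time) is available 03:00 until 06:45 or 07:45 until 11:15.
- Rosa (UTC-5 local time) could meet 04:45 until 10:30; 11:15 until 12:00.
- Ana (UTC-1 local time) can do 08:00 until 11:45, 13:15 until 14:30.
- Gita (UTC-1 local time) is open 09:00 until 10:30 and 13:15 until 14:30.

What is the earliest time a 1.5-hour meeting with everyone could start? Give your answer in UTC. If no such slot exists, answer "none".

Grace in UTC: 09:15-17:00 (add 5h to convert from UTC-5).
Dana in UTC: 08:00-11:45, 12:45-16:15 (add 5h to convert from UTC-5).
Rosa in UTC: 09:45-15:30, 16:15-17:00 (add 5h to convert from UTC-5).
Ana in UTC: 09:00-12:45, 14:15-15:30 (add 1h to convert from UTC-1).
Gita in UTC: 10:00-11:30, 14:15-15:30 (add 1h to convert from UTC-1).
Grace ∩ Dana: 09:15-11:45, 12:45-16:15.
Grace ∩ Dana ∩ Rosa: 09:45-11:45, 12:45-15:30.
Grace ∩ Dana ∩ Rosa ∩ Ana: 09:45-11:45, 14:15-15:30.
Grace ∩ Dana ∩ Rosa ∩ Ana ∩ Gita: 10:00-11:30, 14:15-15:30.
The first common window of at least 90 minutes is 10:00-11:30, so the earliest start is 10:00.

10:00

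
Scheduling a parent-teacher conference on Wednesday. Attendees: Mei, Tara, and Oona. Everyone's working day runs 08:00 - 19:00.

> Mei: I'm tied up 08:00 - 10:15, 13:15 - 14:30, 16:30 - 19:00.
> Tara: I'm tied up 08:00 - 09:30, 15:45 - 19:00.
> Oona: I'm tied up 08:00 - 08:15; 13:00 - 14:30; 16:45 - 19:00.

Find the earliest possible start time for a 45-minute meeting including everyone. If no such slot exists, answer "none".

Mei free: 10:15-13:15, 14:30-16:30 (invert busy blocks within the working day).
Tara free: 09:30-15:45 (invert busy blocks within the working day).
Oona free: 08:15-13:00, 14:30-16:45 (invert busy blocks within the working day).
Mei ∩ Tara: 10:15-13:15, 14:30-15:45.
Mei ∩ Tara ∩ Oona: 10:15-13:00, 14:30-15:45.
The first common window of at least 45 minutes is 10:15-13:00, so the earliest start is 10:15.

10:15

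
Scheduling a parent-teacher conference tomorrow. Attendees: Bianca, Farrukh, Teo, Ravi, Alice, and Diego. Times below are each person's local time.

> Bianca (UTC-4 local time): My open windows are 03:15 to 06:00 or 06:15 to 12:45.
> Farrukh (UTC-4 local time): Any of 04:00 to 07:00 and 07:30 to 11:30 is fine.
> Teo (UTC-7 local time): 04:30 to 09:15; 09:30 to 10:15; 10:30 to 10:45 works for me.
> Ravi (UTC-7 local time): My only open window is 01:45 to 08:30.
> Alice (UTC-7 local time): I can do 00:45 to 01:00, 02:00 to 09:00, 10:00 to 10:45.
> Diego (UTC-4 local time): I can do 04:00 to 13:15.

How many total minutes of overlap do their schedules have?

Bianca in UTC: 07:15-10:00, 10:15-16:45 (add 4h to convert from UTC-4).
Farrukh in UTC: 08:00-11:00, 11:30-15:30 (add 4h to convert from UTC-4).
Teo in UTC: 11:30-16:15, 16:30-17:15, 17:30-17:45 (add 7h to convert from UTC-7).
Ravi in UTC: 08:45-15:30 (add 7h to convert from UTC-7).
Alice in UTC: 07:45-08:00, 09:00-16:00, 17:00-17:45 (add 7h to convert from UTC-7).
Diego in UTC: 08:00-17:15 (add 4h to convert from UTC-4).
Bianca ∩ Farrukh: 08:00-10:00, 10:15-11:00, 11:30-15:30.
Bianca ∩ Farrukh ∩ Teo: 11:30-15:30.
Bianca ∩ Farrukh ∩ Teo ∩ Ravi: 11:30-15:30.
Bianca ∩ Farrukh ∩ Teo ∩ Ravi ∩ Alice: 11:30-15:30.
Bianca ∩ Farrukh ∩ Teo ∩ Ravi ∩ Alice ∩ Diego: 11:30-15:30.
That's a single block of 240 minutes.

240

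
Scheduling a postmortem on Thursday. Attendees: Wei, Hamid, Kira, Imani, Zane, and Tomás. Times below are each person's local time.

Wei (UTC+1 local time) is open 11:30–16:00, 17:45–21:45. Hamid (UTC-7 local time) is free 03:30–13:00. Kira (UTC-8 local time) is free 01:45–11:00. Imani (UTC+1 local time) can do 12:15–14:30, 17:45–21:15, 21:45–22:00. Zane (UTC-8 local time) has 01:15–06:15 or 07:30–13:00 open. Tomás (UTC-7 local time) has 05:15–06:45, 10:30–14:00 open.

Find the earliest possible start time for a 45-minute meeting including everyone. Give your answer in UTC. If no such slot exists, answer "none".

Wei in UTC: 10:30-15:00, 16:45-20:45 (subtract 1h to convert from UTC+1).
Hamid in UTC: 10:30-20:00 (add 7h to convert from UTC-7).
Kira in UTC: 09:45-19:00 (add 8h to convert from UTC-8).
Imani in UTC: 11:15-13:30, 16:45-20:15, 20:45-21:00 (subtract 1h to convert from UTC+1).
Zane in UTC: 09:15-14:15, 15:30-21:00 (add 8h to convert from UTC-8).
Tomás in UTC: 12:15-13:45, 17:30-21:00 (add 7h to convert from UTC-7).
Wei ∩ Hamid: 10:30-15:00, 16:45-20:00.
Wei ∩ Hamid ∩ Kira: 10:30-15:00, 16:45-19:00.
Wei ∩ Hamid ∩ Kira ∩ Imani: 11:15-13:30, 16:45-19:00.
Wei ∩ Hamid ∩ Kira ∩ Imani ∩ Zane: 11:15-13:30, 16:45-19:00.
Wei ∩ Hamid ∩ Kira ∩ Imani ∩ Zane ∩ Tomás: 12:15-13:30, 17:30-19:00.
The first common window of at least 45 minutes is 12:15-13:30, so the earliest start is 12:15.

12:15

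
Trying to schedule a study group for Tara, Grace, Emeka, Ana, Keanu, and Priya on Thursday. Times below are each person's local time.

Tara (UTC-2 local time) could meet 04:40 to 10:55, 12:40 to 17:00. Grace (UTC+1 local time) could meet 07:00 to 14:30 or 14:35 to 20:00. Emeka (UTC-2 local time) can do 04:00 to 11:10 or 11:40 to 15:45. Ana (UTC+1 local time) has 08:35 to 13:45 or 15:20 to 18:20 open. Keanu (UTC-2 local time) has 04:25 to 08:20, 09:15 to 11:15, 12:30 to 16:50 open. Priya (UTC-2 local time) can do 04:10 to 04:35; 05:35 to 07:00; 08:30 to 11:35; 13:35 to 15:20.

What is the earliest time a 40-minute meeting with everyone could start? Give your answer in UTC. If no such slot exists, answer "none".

07:35

Tara in UTC: 06:40-12:55, 14:40-19:00 (add 2h to convert from UTC-2).
Grace in UTC: 06:00-13:30, 13:35-19:00 (subtract 1h to convert from UTC+1).
Emeka in UTC: 06:00-13:10, 13:40-17:45 (add 2h to convert from UTC-2).
Ana in UTC: 07:35-12:45, 14:20-17:20 (subtract 1h to convert from UTC+1).
Keanu in UTC: 06:25-10:20, 11:15-13:15, 14:30-18:50 (add 2h to convert from UTC-2).
Priya in UTC: 06:10-06:35, 07:35-09:00, 10:30-13:35, 15:35-17:20 (add 2h to convert from UTC-2).
Tara ∩ Grace: 06:40-12:55, 14:40-19:00.
Tara ∩ Grace ∩ Emeka: 06:40-12:55, 14:40-17:45.
Tara ∩ Grace ∩ Emeka ∩ Ana: 07:35-12:45, 14:40-17:20.
Tara ∩ Grace ∩ Emeka ∩ Ana ∩ Keanu: 07:35-10:20, 11:15-12:45, 14:40-17:20.
Tara ∩ Grace ∩ Emeka ∩ Ana ∩ Keanu ∩ Priya: 07:35-09:00, 11:15-12:45, 15:35-17:20.
So the common availability across everyone is 07:35-09:00, 11:15-12:45, 15:35-17:20.
The first common window of at least 40 minutes is 07:35-09:00, so the earliest start is 07:35.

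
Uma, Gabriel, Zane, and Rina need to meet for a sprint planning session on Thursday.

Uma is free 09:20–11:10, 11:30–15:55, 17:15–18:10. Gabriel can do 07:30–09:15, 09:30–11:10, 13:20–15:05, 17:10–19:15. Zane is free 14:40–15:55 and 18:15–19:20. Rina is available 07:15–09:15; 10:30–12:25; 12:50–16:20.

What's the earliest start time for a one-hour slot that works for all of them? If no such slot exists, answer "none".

Uma ∩ Gabriel: 09:30-11:10, 13:20-15:05, 17:15-18:10.
Uma ∩ Gabriel ∩ Zane: 14:40-15:05.
Uma ∩ Gabriel ∩ Zane ∩ Rina: 14:40-15:05.
No common window is at least 60 minutes long.

none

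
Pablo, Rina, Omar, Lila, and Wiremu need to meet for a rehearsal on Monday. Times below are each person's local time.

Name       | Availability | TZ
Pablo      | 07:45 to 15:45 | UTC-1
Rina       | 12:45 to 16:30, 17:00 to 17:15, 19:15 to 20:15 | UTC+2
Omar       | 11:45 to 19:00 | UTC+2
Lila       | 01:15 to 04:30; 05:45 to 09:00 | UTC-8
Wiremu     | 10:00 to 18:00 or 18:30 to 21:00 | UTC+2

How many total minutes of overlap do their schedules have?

165

Pablo in UTC: 08:45-16:45 (add 1h to convert from UTC-1).
Rina in UTC: 10:45-14:30, 15:00-15:15, 17:15-18:15 (subtract 2h to convert from UTC+2).
Omar in UTC: 09:45-17:00 (subtract 2h to convert from UTC+2).
Lila in UTC: 09:15-12:30, 13:45-17:00 (add 8h to convert from UTC-8).
Wiremu in UTC: 08:00-16:00, 16:30-19:00 (subtract 2h to convert from UTC+2).
Pablo ∩ Rina: 10:45-14:30, 15:00-15:15.
Pablo ∩ Rina ∩ Omar: 10:45-14:30, 15:00-15:15.
Pablo ∩ Rina ∩ Omar ∩ Lila: 10:45-12:30, 13:45-14:30, 15:00-15:15.
Pablo ∩ Rina ∩ Omar ∩ Lila ∩ Wiremu: 10:45-12:30, 13:45-14:30, 15:00-15:15.
Those are the intersection windows.
Summing the common windows: 105 + 45 + 15 = 165 minutes.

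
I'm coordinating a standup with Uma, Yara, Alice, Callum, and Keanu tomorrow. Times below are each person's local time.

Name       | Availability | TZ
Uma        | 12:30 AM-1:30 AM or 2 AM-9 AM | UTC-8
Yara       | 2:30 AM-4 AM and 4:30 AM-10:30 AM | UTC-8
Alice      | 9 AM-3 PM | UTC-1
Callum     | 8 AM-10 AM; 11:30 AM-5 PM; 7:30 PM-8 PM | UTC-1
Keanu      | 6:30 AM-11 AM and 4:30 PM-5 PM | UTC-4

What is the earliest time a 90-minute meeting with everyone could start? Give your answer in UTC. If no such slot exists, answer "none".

Uma in UTC: 08:30-09:30, 10:00-17:00 (add 8h to convert from UTC-8).
Yara in UTC: 10:30-12:00, 12:30-18:30 (add 8h to convert from UTC-8).
Alice in UTC: 10:00-16:00 (add 1h to convert from UTC-1).
Callum in UTC: 09:00-11:00, 12:30-18:00, 20:30-21:00 (add 1h to convert from UTC-1).
Keanu in UTC: 10:30-15:00, 20:30-21:00 (add 4h to convert from UTC-4).
Uma ∩ Yara: 10:30-12:00, 12:30-17:00.
Uma ∩ Yara ∩ Alice: 10:30-12:00, 12:30-16:00.
Uma ∩ Yara ∩ Alice ∩ Callum: 10:30-11:00, 12:30-16:00.
Uma ∩ Yara ∩ Alice ∩ Callum ∩ Keanu: 10:30-11:00, 12:30-15:00.
The first common window of at least 90 minutes is 12:30-15:00, so the earliest start is 12:30.

12:30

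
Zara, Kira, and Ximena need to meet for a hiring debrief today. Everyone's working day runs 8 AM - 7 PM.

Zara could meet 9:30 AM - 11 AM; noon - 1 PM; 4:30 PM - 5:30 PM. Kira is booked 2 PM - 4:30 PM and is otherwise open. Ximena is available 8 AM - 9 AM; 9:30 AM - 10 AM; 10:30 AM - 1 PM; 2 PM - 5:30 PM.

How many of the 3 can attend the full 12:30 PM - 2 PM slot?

Zara free: 09:30-11:00, 12:00-13:00, 16:30-17:30.
Kira free: 08:00-14:00, 16:30-19:00 (invert busy blocks within the working day).
Ximena free: 08:00-09:00, 09:30-10:00, 10:30-13:00, 14:00-17:30.
Kira can make the full 12:30-14:00 slot — that's 1.

1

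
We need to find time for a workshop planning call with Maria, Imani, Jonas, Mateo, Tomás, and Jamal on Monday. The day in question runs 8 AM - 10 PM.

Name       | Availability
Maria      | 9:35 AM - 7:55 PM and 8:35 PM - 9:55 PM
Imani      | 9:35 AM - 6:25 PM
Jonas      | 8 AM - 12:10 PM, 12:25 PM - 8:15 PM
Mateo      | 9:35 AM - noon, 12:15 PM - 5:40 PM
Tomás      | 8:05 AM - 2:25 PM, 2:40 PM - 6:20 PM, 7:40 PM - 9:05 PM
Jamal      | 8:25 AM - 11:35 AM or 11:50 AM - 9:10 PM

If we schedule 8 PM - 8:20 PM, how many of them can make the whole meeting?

2

Tomás and Jamal can make the full 20:00-20:20 slot — that's 2.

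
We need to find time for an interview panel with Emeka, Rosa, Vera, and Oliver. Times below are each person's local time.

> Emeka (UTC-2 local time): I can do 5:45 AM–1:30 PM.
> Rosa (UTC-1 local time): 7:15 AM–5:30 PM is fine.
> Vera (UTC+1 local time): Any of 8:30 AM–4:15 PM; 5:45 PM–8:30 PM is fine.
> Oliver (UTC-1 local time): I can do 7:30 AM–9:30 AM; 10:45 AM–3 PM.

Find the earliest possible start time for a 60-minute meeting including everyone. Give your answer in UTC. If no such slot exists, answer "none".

08:30

Emeka in UTC: 07:45-15:30 (add 2h to convert from UTC-2).
Rosa in UTC: 08:15-18:30 (add 1h to convert from UTC-1).
Vera in UTC: 07:30-15:15, 16:45-19:30 (subtract 1h to convert from UTC+1).
Oliver in UTC: 08:30-10:30, 11:45-16:00 (add 1h to convert from UTC-1).
Emeka ∩ Rosa: 08:15-15:30.
Emeka ∩ Rosa ∩ Vera: 08:15-15:15.
Emeka ∩ Rosa ∩ Vera ∩ Oliver: 08:30-10:30, 11:45-15:15.
Those are the intersection windows.
The first common window of at least 60 minutes is 08:30-10:30, so the earliest start is 08:30.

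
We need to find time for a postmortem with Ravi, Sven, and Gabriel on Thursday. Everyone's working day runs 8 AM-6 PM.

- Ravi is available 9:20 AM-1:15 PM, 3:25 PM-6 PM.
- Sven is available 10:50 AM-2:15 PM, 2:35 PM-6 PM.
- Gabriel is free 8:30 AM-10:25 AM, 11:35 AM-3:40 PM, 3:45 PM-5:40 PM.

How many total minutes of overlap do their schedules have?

Ravi ∩ Sven: 10:50-13:15, 15:25-18:00.
Ravi ∩ Sven ∩ Gabriel: 11:35-13:15, 15:25-15:40, 15:45-17:40.
So the common availability across everyone is 11:35-13:15, 15:25-15:40, 15:45-17:40.
Summing the common windows: 100 + 15 + 115 = 230 minutes.

230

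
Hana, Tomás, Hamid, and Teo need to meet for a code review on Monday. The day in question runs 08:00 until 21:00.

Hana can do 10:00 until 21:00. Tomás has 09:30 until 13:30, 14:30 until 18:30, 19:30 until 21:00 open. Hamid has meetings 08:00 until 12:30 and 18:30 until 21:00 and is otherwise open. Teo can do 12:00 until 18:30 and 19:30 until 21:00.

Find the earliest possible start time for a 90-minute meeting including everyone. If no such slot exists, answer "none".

Hana free: 10:00-21:00.
Tomás free: 09:30-13:30, 14:30-18:30, 19:30-21:00.
Hamid free: 12:30-18:30 (invert busy blocks within the working day).
Teo free: 12:00-18:30, 19:30-21:00.
Hana ∩ Tomás: 10:00-13:30, 14:30-18:30, 19:30-21:00.
Hana ∩ Tomás ∩ Hamid: 12:30-13:30, 14:30-18:30.
Hana ∩ Tomás ∩ Hamid ∩ Teo: 12:30-13:30, 14:30-18:30.
The first common window of at least 90 minutes is 14:30-18:30, so the earliest start is 14:30.

14:30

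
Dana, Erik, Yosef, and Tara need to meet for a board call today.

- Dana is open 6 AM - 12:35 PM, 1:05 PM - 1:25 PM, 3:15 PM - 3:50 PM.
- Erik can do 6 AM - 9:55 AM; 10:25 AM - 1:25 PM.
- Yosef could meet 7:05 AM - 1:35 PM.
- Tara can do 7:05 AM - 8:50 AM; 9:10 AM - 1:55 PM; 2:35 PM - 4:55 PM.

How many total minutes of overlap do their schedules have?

Dana ∩ Erik: 06:00-09:55, 10:25-12:35, 13:05-13:25.
Dana ∩ Erik ∩ Yosef: 07:05-09:55, 10:25-12:35, 13:05-13:25.
Dana ∩ Erik ∩ Yosef ∩ Tara: 07:05-08:50, 09:10-09:55, 10:25-12:35, 13:05-13:25.
Summing the common windows: 105 + 45 + 130 + 20 = 300 minutes.

300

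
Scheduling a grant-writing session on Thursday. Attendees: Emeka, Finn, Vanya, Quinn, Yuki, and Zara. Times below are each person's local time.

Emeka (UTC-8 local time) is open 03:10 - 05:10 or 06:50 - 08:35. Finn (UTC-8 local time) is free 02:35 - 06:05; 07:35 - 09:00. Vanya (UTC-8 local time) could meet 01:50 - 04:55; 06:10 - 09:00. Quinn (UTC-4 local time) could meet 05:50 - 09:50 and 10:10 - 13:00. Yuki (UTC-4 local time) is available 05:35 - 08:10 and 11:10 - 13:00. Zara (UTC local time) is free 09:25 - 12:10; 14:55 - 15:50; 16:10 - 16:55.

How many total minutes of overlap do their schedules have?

Emeka in UTC: 11:10-13:10, 14:50-16:35 (add 8h to convert from UTC-8).
Finn in UTC: 10:35-14:05, 15:35-17:00 (add 8h to convert from UTC-8).
Vanya in UTC: 09:50-12:55, 14:10-17:00 (add 8h to convert from UTC-8).
Quinn in UTC: 09:50-13:50, 14:10-17:00 (add 4h to convert from UTC-4).
Yuki in UTC: 09:35-12:10, 15:10-17:00 (add 4h to convert from UTC-4).
Zara in UTC: 09:25-12:10, 14:55-15:50, 16:10-16:55.
Emeka ∩ Finn: 11:10-13:10, 15:35-16:35.
Emeka ∩ Finn ∩ Vanya: 11:10-12:55, 15:35-16:35.
Emeka ∩ Finn ∩ Vanya ∩ Quinn: 11:10-12:55, 15:35-16:35.
Emeka ∩ Finn ∩ Vanya ∩ Quinn ∩ Yuki: 11:10-12:10, 15:35-16:35.
Emeka ∩ Finn ∩ Vanya ∩ Quinn ∩ Yuki ∩ Zara: 11:10-12:10, 15:35-15:50, 16:10-16:35.
Those are the intersection windows.
Summing the common windows: 60 + 15 + 25 = 100 minutes.

100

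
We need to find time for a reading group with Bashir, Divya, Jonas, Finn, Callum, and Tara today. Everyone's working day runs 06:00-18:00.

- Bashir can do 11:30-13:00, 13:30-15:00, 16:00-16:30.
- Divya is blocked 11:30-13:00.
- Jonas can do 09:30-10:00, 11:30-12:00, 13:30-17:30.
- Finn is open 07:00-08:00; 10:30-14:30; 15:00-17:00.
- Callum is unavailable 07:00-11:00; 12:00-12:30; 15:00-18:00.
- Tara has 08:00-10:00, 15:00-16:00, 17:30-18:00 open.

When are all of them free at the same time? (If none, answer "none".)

Bashir free: 11:30-13:00, 13:30-15:00, 16:00-16:30.
Divya free: 06:00-11:30, 13:00-18:00 (invert busy blocks within the working day).
Jonas free: 09:30-10:00, 11:30-12:00, 13:30-17:30.
Finn free: 07:00-08:00, 10:30-14:30, 15:00-17:00.
Callum free: 06:00-07:00, 11:00-12:00, 12:30-15:00 (invert busy blocks within the working day).
Tara free: 08:00-10:00, 15:00-16:00, 17:30-18:00.
Bashir ∩ Divya: 13:30-15:00, 16:00-16:30.
Bashir ∩ Divya ∩ Jonas: 13:30-15:00, 16:00-16:30.
Bashir ∩ Divya ∩ Jonas ∩ Finn: 13:30-14:30, 16:00-16:30.
Bashir ∩ Divya ∩ Jonas ∩ Finn ∩ Callum: 13:30-14:30.
Bashir ∩ Divya ∩ Jonas ∩ Finn ∩ Callum ∩ Tara: ∅.
There is no time when everyone is free.

none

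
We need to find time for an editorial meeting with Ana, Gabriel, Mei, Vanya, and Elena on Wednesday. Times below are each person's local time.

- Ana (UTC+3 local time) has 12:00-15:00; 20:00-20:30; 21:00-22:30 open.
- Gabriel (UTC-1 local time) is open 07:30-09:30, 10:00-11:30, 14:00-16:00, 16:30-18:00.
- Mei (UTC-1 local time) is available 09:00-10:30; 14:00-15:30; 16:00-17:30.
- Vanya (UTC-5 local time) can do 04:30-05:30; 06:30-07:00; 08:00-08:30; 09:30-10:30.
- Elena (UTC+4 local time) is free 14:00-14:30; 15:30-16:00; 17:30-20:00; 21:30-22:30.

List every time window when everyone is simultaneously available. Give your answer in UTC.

10:00-10:30

Ana in UTC: 09:00-12:00, 17:00-17:30, 18:00-19:30 (subtract 3h to convert from UTC+3).
Gabriel in UTC: 08:30-10:30, 11:00-12:30, 15:00-17:00, 17:30-19:00 (add 1h to convert from UTC-1).
Mei in UTC: 10:00-11:30, 15:00-16:30, 17:00-18:30 (add 1h to convert from UTC-1).
Vanya in UTC: 09:30-10:30, 11:30-12:00, 13:00-13:30, 14:30-15:30 (add 5h to convert from UTC-5).
Elena in UTC: 10:00-10:30, 11:30-12:00, 13:30-16:00, 17:30-18:30 (subtract 4h to convert from UTC+4).
Ana ∩ Gabriel: 09:00-10:30, 11:00-12:00, 18:00-19:00.
Ana ∩ Gabriel ∩ Mei: 10:00-10:30, 11:00-11:30, 18:00-18:30.
Ana ∩ Gabriel ∩ Mei ∩ Vanya: 10:00-10:30.
Ana ∩ Gabriel ∩ Mei ∩ Vanya ∩ Elena: 10:00-10:30.
Those are the intersection windows.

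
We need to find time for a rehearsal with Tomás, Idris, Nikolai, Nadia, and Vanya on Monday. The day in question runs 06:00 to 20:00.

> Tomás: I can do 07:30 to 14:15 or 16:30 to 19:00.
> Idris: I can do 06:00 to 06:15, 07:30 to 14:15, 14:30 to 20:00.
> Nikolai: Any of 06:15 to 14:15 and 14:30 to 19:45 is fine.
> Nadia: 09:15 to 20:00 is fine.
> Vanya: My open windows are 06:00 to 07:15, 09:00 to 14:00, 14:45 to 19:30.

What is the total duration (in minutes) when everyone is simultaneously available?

435

Tomás ∩ Idris: 07:30-14:15, 16:30-19:00.
Tomás ∩ Idris ∩ Nikolai: 07:30-14:15, 16:30-19:00.
Tomás ∩ Idris ∩ Nikolai ∩ Nadia: 09:15-14:15, 16:30-19:00.
Tomás ∩ Idris ∩ Nikolai ∩ Nadia ∩ Vanya: 09:15-14:00, 16:30-19:00.
So the common availability across everyone is 09:15-14:00, 16:30-19:00.
Summing the common windows: 285 + 150 = 435 minutes.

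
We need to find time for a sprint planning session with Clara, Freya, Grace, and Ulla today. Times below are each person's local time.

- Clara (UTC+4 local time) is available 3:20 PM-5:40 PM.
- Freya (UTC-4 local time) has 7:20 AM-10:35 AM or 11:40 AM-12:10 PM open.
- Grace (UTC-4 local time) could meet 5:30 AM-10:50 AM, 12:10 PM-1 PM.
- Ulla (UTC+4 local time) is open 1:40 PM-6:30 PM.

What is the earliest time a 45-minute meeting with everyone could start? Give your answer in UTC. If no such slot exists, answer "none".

11:20

Clara in UTC: 11:20-13:40 (subtract 4h to convert from UTC+4).
Freya in UTC: 11:20-14:35, 15:40-16:10 (add 4h to convert from UTC-4).
Grace in UTC: 09:30-14:50, 16:10-17:00 (add 4h to convert from UTC-4).
Ulla in UTC: 09:40-14:30 (subtract 4h to convert from UTC+4).
Clara ∩ Freya: 11:20-13:40.
Clara ∩ Freya ∩ Grace: 11:20-13:40.
Clara ∩ Freya ∩ Grace ∩ Ulla: 11:20-13:40.
So the common availability across everyone is 11:20-13:40.
The first common window of at least 45 minutes is 11:20-13:40, so the earliest start is 11:20.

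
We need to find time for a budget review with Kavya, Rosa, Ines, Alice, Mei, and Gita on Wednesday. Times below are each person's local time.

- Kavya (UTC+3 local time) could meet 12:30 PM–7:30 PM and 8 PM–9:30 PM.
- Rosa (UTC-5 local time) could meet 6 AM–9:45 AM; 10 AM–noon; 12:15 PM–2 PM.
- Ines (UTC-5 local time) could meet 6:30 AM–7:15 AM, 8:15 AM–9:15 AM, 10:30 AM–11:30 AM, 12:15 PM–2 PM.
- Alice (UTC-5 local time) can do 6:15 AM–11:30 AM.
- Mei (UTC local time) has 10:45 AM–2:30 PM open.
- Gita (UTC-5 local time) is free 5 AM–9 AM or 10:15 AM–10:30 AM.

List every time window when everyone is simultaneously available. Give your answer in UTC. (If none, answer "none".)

Kavya in UTC: 09:30-16:30, 17:00-18:30 (subtract 3h to convert from UTC+3).
Rosa in UTC: 11:00-14:45, 15:00-17:00, 17:15-19:00 (add 5h to convert from UTC-5).
Ines in UTC: 11:30-12:15, 13:15-14:15, 15:30-16:30, 17:15-19:00 (add 5h to convert from UTC-5).
Alice in UTC: 11:15-16:30 (add 5h to convert from UTC-5).
Mei in UTC: 10:45-14:30.
Gita in UTC: 10:00-14:00, 15:15-15:30 (add 5h to convert from UTC-5).
Kavya ∩ Rosa: 11:00-14:45, 15:00-16:30, 17:15-18:30.
Kavya ∩ Rosa ∩ Ines: 11:30-12:15, 13:15-14:15, 15:30-16:30, 17:15-18:30.
Kavya ∩ Rosa ∩ Ines ∩ Alice: 11:30-12:15, 13:15-14:15, 15:30-16:30.
Kavya ∩ Rosa ∩ Ines ∩ Alice ∩ Mei: 11:30-12:15, 13:15-14:15.
Kavya ∩ Rosa ∩ Ines ∩ Alice ∩ Mei ∩ Gita: 11:30-12:15, 13:15-14:00.

11:30-12:15, 13:15-14:00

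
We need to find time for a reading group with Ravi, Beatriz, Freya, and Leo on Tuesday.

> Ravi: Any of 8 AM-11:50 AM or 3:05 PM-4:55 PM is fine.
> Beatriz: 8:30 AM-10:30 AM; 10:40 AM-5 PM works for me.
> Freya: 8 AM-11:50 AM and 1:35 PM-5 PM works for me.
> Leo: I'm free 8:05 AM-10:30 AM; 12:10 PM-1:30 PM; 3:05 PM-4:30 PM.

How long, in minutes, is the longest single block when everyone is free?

Ravi ∩ Beatriz: 08:30-10:30, 10:40-11:50, 15:05-16:55.
Ravi ∩ Beatriz ∩ Freya: 08:30-10:30, 10:40-11:50, 15:05-16:55.
Ravi ∩ Beatriz ∩ Freya ∩ Leo: 08:30-10:30, 15:05-16:30.
The longest is 08:30-10:30 at 120 minutes.

120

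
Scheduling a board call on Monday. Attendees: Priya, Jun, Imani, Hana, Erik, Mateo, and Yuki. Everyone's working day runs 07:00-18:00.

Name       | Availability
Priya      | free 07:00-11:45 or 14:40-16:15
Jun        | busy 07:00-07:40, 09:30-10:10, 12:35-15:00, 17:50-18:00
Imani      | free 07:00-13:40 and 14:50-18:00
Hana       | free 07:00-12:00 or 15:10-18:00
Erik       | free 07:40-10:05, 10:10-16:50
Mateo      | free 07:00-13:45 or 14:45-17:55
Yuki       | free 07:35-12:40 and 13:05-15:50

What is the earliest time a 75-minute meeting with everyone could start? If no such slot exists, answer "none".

07:40

Priya free: 07:00-11:45, 14:40-16:15.
Jun free: 07:40-09:30, 10:10-12:35, 15:00-17:50 (invert busy blocks within the working day).
Imani free: 07:00-13:40, 14:50-18:00.
Hana free: 07:00-12:00, 15:10-18:00.
Erik free: 07:40-10:05, 10:10-16:50.
Mateo free: 07:00-13:45, 14:45-17:55.
Yuki free: 07:35-12:40, 13:05-15:50.
Priya ∩ Jun: 07:40-09:30, 10:10-11:45, 15:00-16:15.
Priya ∩ Jun ∩ Imani: 07:40-09:30, 10:10-11:45, 15:00-16:15.
Priya ∩ Jun ∩ Imani ∩ Hana: 07:40-09:30, 10:10-11:45, 15:10-16:15.
Priya ∩ Jun ∩ Imani ∩ Hana ∩ Erik: 07:40-09:30, 10:10-11:45, 15:10-16:15.
Priya ∩ Jun ∩ Imani ∩ Hana ∩ Erik ∩ Mateo: 07:40-09:30, 10:10-11:45, 15:10-16:15.
Priya ∩ Jun ∩ Imani ∩ Hana ∩ Erik ∩ Mateo ∩ Yuki: 07:40-09:30, 10:10-11:45, 15:10-15:50.
The first common window of at least 75 minutes is 07:40-09:30, so the earliest start is 07:40.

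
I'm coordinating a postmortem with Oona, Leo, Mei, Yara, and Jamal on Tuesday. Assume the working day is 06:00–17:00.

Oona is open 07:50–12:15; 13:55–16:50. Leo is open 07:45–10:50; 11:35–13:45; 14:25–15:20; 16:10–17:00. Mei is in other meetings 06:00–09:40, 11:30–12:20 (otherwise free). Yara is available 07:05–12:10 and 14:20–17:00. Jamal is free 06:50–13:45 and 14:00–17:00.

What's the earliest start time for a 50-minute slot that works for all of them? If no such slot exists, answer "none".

Oona free: 07:50-12:15, 13:55-16:50.
Leo free: 07:45-10:50, 11:35-13:45, 14:25-15:20, 16:10-17:00.
Mei free: 09:40-11:30, 12:20-17:00 (invert busy blocks within the working day).
Yara free: 07:05-12:10, 14:20-17:00.
Jamal free: 06:50-13:45, 14:00-17:00.
Oona ∩ Leo: 07:50-10:50, 11:35-12:15, 14:25-15:20, 16:10-16:50.
Oona ∩ Leo ∩ Mei: 09:40-10:50, 14:25-15:20, 16:10-16:50.
Oona ∩ Leo ∩ Mei ∩ Yara: 09:40-10:50, 14:25-15:20, 16:10-16:50.
Oona ∩ Leo ∩ Mei ∩ Yara ∩ Jamal: 09:40-10:50, 14:25-15:20, 16:10-16:50.
The first common window of at least 50 minutes is 09:40-10:50, so the earliest start is 09:40.

09:40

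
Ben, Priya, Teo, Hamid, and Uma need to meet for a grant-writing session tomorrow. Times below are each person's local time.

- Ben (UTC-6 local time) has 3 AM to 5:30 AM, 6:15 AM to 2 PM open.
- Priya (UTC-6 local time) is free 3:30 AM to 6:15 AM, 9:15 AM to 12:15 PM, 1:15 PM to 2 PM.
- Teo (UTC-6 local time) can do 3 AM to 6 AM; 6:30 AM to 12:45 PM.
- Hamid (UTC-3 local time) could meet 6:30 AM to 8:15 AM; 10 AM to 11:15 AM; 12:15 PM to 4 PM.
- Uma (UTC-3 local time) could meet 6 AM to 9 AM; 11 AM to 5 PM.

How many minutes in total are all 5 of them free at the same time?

Ben in UTC: 09:00-11:30, 12:15-20:00 (add 6h to convert from UTC-6).
Priya in UTC: 09:30-12:15, 15:15-18:15, 19:15-20:00 (add 6h to convert from UTC-6).
Teo in UTC: 09:00-12:00, 12:30-18:45 (add 6h to convert from UTC-6).
Hamid in UTC: 09:30-11:15, 13:00-14:15, 15:15-19:00 (add 3h to convert from UTC-3).
Uma in UTC: 09:00-12:00, 14:00-20:00 (add 3h to convert from UTC-3).
Ben ∩ Priya: 09:30-11:30, 15:15-18:15, 19:15-20:00.
Ben ∩ Priya ∩ Teo: 09:30-11:30, 15:15-18:15.
Ben ∩ Priya ∩ Teo ∩ Hamid: 09:30-11:15, 15:15-18:15.
Ben ∩ Priya ∩ Teo ∩ Hamid ∩ Uma: 09:30-11:15, 15:15-18:15.
Summing the common windows: 105 + 180 = 285 minutes.

285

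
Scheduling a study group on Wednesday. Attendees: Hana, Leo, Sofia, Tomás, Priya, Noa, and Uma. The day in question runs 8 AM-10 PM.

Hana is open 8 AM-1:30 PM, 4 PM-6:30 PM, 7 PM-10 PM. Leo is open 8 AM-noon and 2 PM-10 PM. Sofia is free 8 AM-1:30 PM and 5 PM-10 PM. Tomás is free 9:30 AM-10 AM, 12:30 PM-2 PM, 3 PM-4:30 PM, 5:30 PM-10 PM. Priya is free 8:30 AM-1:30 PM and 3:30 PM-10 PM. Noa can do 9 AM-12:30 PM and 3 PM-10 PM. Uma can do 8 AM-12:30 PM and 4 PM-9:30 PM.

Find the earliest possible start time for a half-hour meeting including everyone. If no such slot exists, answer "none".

09:30

Hana ∩ Leo: 08:00-12:00, 16:00-18:30, 19:00-22:00.
Hana ∩ Leo ∩ Sofia: 08:00-12:00, 17:00-18:30, 19:00-22:00.
Hana ∩ Leo ∩ Sofia ∩ Tomás: 09:30-10:00, 17:30-18:30, 19:00-22:00.
Hana ∩ Leo ∩ Sofia ∩ Tomás ∩ Priya: 09:30-10:00, 17:30-18:30, 19:00-22:00.
Hana ∩ Leo ∩ Sofia ∩ Tomás ∩ Priya ∩ Noa: 09:30-10:00, 17:30-18:30, 19:00-22:00.
Hana ∩ Leo ∩ Sofia ∩ Tomás ∩ Priya ∩ Noa ∩ Uma: 09:30-10:00, 17:30-18:30, 19:00-21:30.
The first common window of at least 30 minutes is 09:30-10:00, so the earliest start is 09:30.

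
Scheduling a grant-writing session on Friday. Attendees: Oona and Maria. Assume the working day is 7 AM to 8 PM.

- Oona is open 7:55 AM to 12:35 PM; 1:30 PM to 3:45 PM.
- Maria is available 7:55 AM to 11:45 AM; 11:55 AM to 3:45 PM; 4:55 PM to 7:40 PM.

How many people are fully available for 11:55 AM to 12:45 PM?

1

Maria can make the full 11:55-12:45 slot — that's 1.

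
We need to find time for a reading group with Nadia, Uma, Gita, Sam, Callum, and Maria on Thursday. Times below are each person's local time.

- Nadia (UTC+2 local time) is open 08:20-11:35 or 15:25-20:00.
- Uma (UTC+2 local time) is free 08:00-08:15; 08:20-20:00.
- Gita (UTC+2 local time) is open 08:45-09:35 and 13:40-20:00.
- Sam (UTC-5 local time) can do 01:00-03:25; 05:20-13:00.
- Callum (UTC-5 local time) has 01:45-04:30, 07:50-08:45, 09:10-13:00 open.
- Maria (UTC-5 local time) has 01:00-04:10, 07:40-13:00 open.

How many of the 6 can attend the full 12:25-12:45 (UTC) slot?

3

Nadia in UTC: 06:20-09:35, 13:25-18:00 (subtract 2h to convert from UTC+2).
Uma in UTC: 06:00-06:15, 06:20-18:00 (subtract 2h to convert from UTC+2).
Gita in UTC: 06:45-07:35, 11:40-18:00 (subtract 2h to convert from UTC+2).
Sam in UTC: 06:00-08:25, 10:20-18:00 (add 5h to convert from UTC-5).
Callum in UTC: 06:45-09:30, 12:50-13:45, 14:10-18:00 (add 5h to convert from UTC-5).
Maria in UTC: 06:00-09:10, 12:40-18:00 (add 5h to convert from UTC-5).
Uma, Gita, and Sam can make the full 12:25-12:45 slot — that's 3.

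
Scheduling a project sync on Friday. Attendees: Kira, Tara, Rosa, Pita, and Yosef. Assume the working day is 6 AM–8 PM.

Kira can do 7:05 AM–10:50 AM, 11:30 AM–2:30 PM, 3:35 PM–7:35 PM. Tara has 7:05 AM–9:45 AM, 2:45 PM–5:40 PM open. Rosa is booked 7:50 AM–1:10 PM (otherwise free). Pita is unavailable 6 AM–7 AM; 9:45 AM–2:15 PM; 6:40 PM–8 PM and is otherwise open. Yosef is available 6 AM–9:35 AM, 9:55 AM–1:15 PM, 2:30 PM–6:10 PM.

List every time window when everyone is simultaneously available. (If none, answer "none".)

Kira free: 07:05-10:50, 11:30-14:30, 15:35-19:35.
Tara free: 07:05-09:45, 14:45-17:40.
Rosa free: 06:00-07:50, 13:10-20:00 (invert busy blocks within the working day).
Pita free: 07:00-09:45, 14:15-18:40 (invert busy blocks within the working day).
Yosef free: 06:00-09:35, 09:55-13:15, 14:30-18:10.
Kira ∩ Tara: 07:05-09:45, 15:35-17:40.
Kira ∩ Tara ∩ Rosa: 07:05-07:50, 15:35-17:40.
Kira ∩ Tara ∩ Rosa ∩ Pita: 07:05-07:50, 15:35-17:40.
Kira ∩ Tara ∩ Rosa ∩ Pita ∩ Yosef: 07:05-07:50, 15:35-17:40.
So the common availability across everyone is 07:05-07:50, 15:35-17:40.

07:05-07:50, 15:35-17:40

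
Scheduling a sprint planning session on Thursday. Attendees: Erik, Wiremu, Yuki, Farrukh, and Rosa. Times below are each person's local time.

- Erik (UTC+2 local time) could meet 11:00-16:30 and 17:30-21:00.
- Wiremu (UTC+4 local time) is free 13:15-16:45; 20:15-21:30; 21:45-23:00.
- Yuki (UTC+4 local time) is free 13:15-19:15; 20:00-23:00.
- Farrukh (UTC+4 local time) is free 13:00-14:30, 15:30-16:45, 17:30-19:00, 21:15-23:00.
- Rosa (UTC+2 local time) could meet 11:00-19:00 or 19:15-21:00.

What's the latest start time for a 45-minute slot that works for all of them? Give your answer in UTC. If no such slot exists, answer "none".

Erik in UTC: 09:00-14:30, 15:30-19:00 (subtract 2h to convert from UTC+2).
Wiremu in UTC: 09:15-12:45, 16:15-17:30, 17:45-19:00 (subtract 4h to convert from UTC+4).
Yuki in UTC: 09:15-15:15, 16:00-19:00 (subtract 4h to convert from UTC+4).
Farrukh in UTC: 09:00-10:30, 11:30-12:45, 13:30-15:00, 17:15-19:00 (subtract 4h to convert from UTC+4).
Rosa in UTC: 09:00-17:00, 17:15-19:00 (subtract 2h to convert from UTC+2).
Erik ∩ Wiremu: 09:15-12:45, 16:15-17:30, 17:45-19:00.
Erik ∩ Wiremu ∩ Yuki: 09:15-12:45, 16:15-17:30, 17:45-19:00.
Erik ∩ Wiremu ∩ Yuki ∩ Farrukh: 09:15-10:30, 11:30-12:45, 17:15-17:30, 17:45-19:00.
Erik ∩ Wiremu ∩ Yuki ∩ Farrukh ∩ Rosa: 09:15-10:30, 11:30-12:45, 17:15-17:30, 17:45-19:00.
Those are the intersection windows.
The last common window of at least 45 minutes is 17:45-19:00; a 45-minute meeting can start as late as 18:15 and still end by 19:00.

18:15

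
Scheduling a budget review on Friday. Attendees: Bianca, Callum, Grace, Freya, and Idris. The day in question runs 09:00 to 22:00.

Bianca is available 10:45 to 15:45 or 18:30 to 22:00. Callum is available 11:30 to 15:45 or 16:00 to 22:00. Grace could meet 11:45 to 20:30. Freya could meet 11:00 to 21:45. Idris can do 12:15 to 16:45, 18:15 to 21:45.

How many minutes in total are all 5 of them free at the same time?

Bianca ∩ Callum: 11:30-15:45, 18:30-22:00.
Bianca ∩ Callum ∩ Grace: 11:45-15:45, 18:30-20:30.
Bianca ∩ Callum ∩ Grace ∩ Freya: 11:45-15:45, 18:30-20:30.
Bianca ∩ Callum ∩ Grace ∩ Freya ∩ Idris: 12:15-15:45, 18:30-20:30.
So the common availability across everyone is 12:15-15:45, 18:30-20:30.
Summing the common windows: 210 + 120 = 330 minutes.

330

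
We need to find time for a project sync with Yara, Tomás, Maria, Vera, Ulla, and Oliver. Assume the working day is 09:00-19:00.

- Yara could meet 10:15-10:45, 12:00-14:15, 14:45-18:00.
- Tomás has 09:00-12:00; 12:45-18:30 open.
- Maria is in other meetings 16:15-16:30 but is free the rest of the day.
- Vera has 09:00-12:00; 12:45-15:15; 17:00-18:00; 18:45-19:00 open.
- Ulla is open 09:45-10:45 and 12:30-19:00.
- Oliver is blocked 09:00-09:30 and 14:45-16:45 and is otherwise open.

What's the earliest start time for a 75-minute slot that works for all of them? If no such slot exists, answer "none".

Yara free: 10:15-10:45, 12:00-14:15, 14:45-18:00.
Tomás free: 09:00-12:00, 12:45-18:30.
Maria free: 09:00-16:15, 16:30-19:00 (invert busy blocks within the working day).
Vera free: 09:00-12:00, 12:45-15:15, 17:00-18:00, 18:45-19:00.
Ulla free: 09:45-10:45, 12:30-19:00.
Oliver free: 09:30-14:45, 16:45-19:00 (invert busy blocks within the working day).
Yara ∩ Tomás: 10:15-10:45, 12:45-14:15, 14:45-18:00.
Yara ∩ Tomás ∩ Maria: 10:15-10:45, 12:45-14:15, 14:45-16:15, 16:30-18:00.
Yara ∩ Tomás ∩ Maria ∩ Vera: 10:15-10:45, 12:45-14:15, 14:45-15:15, 17:00-18:00.
Yara ∩ Tomás ∩ Maria ∩ Vera ∩ Ulla: 10:15-10:45, 12:45-14:15, 14:45-15:15, 17:00-18:00.
Yara ∩ Tomás ∩ Maria ∩ Vera ∩ Ulla ∩ Oliver: 10:15-10:45, 12:45-14:15, 17:00-18:00.
The first common window of at least 75 minutes is 12:45-14:15, so the earliest start is 12:45.

12:45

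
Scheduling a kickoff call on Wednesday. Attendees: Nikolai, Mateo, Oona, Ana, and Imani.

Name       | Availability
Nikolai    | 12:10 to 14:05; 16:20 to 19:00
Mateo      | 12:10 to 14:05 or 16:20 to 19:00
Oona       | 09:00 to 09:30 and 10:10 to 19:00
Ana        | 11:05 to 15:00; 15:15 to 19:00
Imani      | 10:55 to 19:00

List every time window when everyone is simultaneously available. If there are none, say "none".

12:10-14:05, 16:20-19:00

Nikolai ∩ Mateo: 12:10-14:05, 16:20-19:00.
Nikolai ∩ Mateo ∩ Oona: 12:10-14:05, 16:20-19:00.
Nikolai ∩ Mateo ∩ Oona ∩ Ana: 12:10-14:05, 16:20-19:00.
Nikolai ∩ Mateo ∩ Oona ∩ Ana ∩ Imani: 12:10-14:05, 16:20-19:00.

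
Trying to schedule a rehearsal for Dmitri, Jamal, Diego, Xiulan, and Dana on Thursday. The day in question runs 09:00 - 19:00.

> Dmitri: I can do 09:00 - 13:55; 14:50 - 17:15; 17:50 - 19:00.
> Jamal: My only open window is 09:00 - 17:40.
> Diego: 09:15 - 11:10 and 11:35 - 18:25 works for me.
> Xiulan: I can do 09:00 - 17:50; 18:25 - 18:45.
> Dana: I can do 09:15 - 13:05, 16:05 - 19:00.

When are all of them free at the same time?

09:15-11:10, 11:35-13:05, 16:05-17:15

Dmitri ∩ Jamal: 09:00-13:55, 14:50-17:15.
Dmitri ∩ Jamal ∩ Diego: 09:15-11:10, 11:35-13:55, 14:50-17:15.
Dmitri ∩ Jamal ∩ Diego ∩ Xiulan: 09:15-11:10, 11:35-13:55, 14:50-17:15.
Dmitri ∩ Jamal ∩ Diego ∩ Xiulan ∩ Dana: 09:15-11:10, 11:35-13:05, 16:05-17:15.
Those are the intersection windows.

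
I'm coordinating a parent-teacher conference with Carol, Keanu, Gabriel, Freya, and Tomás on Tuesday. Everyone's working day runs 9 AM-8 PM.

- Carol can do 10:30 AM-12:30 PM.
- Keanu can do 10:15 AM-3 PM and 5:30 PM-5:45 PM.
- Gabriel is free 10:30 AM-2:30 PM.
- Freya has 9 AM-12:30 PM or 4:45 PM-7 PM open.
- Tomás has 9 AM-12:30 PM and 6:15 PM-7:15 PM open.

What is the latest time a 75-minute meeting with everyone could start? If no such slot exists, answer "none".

11:15

Carol ∩ Keanu: 10:30-12:30.
Carol ∩ Keanu ∩ Gabriel: 10:30-12:30.
Carol ∩ Keanu ∩ Gabriel ∩ Freya: 10:30-12:30.
Carol ∩ Keanu ∩ Gabriel ∩ Freya ∩ Tomás: 10:30-12:30.
Those are the intersection windows.
The last common window of at least 75 minutes is 10:30-12:30; a 75-minute meeting can start as late as 11:15 and still end by 12:30.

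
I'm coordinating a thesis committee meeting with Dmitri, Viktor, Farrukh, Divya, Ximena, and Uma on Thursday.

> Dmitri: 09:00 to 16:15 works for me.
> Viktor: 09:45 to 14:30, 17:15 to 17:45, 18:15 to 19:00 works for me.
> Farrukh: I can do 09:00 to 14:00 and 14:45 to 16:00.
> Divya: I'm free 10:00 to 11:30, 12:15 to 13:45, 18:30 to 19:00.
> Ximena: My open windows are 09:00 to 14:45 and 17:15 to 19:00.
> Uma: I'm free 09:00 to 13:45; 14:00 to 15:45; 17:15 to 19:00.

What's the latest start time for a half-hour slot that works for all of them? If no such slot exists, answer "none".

13:15

Dmitri ∩ Viktor: 09:45-14:30.
Dmitri ∩ Viktor ∩ Farrukh: 09:45-14:00.
Dmitri ∩ Viktor ∩ Farrukh ∩ Divya: 10:00-11:30, 12:15-13:45.
Dmitri ∩ Viktor ∩ Farrukh ∩ Divya ∩ Ximena: 10:00-11:30, 12:15-13:45.
Dmitri ∩ Viktor ∩ Farrukh ∩ Divya ∩ Ximena ∩ Uma: 10:00-11:30, 12:15-13:45.
So the common availability across everyone is 10:00-11:30, 12:15-13:45.
The last common window of at least 30 minutes is 12:15-13:45; a 30-minute meeting can start as late as 13:15 and still end by 13:45.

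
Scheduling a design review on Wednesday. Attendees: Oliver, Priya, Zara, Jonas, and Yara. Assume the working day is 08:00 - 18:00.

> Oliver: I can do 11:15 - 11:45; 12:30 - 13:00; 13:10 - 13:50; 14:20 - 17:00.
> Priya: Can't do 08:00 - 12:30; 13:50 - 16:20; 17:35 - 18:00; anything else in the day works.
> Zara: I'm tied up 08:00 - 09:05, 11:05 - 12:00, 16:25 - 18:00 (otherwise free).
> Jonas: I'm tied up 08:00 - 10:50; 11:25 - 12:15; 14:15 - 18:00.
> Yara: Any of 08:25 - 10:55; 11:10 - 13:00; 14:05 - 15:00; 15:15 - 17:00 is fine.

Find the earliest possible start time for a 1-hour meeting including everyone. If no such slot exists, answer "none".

none

Oliver free: 11:15-11:45, 12:30-13:00, 13:10-13:50, 14:20-17:00.
Priya free: 12:30-13:50, 16:20-17:35 (invert busy blocks within the working day).
Zara free: 09:05-11:05, 12:00-16:25 (invert busy blocks within the working day).
Jonas free: 10:50-11:25, 12:15-14:15 (invert busy blocks within the working day).
Yara free: 08:25-10:55, 11:10-13:00, 14:05-15:00, 15:15-17:00.
Oliver ∩ Priya: 12:30-13:00, 13:10-13:50, 16:20-17:00.
Oliver ∩ Priya ∩ Zara: 12:30-13:00, 13:10-13:50, 16:20-16:25.
Oliver ∩ Priya ∩ Zara ∩ Jonas: 12:30-13:00, 13:10-13:50.
Oliver ∩ Priya ∩ Zara ∩ Jonas ∩ Yara: 12:30-13:00.
Those are the intersection windows.
No common window is at least 60 minutes long.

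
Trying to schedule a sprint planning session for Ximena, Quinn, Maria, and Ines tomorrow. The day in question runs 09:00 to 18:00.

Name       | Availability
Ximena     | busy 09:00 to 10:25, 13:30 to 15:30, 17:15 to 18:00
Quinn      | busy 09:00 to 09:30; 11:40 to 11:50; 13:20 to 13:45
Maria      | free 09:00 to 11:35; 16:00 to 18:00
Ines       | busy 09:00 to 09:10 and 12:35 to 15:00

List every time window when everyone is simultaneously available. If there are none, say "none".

10:25-11:35, 16:00-17:15

Ximena free: 10:25-13:30, 15:30-17:15 (invert busy blocks within the working day).
Quinn free: 09:30-11:40, 11:50-13:20, 13:45-18:00 (invert busy blocks within the working day).
Maria free: 09:00-11:35, 16:00-18:00.
Ines free: 09:10-12:35, 15:00-18:00 (invert busy blocks within the working day).
Ximena ∩ Quinn: 10:25-11:40, 11:50-13:20, 15:30-17:15.
Ximena ∩ Quinn ∩ Maria: 10:25-11:35, 16:00-17:15.
Ximena ∩ Quinn ∩ Maria ∩ Ines: 10:25-11:35, 16:00-17:15.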